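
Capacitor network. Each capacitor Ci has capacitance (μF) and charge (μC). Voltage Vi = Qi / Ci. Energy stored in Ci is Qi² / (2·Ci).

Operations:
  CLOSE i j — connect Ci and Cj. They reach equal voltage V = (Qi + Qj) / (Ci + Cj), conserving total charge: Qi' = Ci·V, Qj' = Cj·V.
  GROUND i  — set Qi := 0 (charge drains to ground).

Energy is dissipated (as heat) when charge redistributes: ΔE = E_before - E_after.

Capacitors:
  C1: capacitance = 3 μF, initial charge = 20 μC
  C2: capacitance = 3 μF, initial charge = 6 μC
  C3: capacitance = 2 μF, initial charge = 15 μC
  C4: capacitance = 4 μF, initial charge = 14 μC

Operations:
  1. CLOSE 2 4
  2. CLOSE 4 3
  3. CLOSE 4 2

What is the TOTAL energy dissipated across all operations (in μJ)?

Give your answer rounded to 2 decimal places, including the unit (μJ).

Answer: 18.35 μJ

Derivation:
Initial: C1(3μF, Q=20μC, V=6.67V), C2(3μF, Q=6μC, V=2.00V), C3(2μF, Q=15μC, V=7.50V), C4(4μF, Q=14μC, V=3.50V)
Op 1: CLOSE 2-4: Q_total=20.00, C_total=7.00, V=2.86; Q2=8.57, Q4=11.43; dissipated=1.929
Op 2: CLOSE 4-3: Q_total=26.43, C_total=6.00, V=4.40; Q4=17.62, Q3=8.81; dissipated=14.371
Op 3: CLOSE 4-2: Q_total=26.19, C_total=7.00, V=3.74; Q4=14.97, Q2=11.22; dissipated=2.053
Total dissipated: 18.352 μJ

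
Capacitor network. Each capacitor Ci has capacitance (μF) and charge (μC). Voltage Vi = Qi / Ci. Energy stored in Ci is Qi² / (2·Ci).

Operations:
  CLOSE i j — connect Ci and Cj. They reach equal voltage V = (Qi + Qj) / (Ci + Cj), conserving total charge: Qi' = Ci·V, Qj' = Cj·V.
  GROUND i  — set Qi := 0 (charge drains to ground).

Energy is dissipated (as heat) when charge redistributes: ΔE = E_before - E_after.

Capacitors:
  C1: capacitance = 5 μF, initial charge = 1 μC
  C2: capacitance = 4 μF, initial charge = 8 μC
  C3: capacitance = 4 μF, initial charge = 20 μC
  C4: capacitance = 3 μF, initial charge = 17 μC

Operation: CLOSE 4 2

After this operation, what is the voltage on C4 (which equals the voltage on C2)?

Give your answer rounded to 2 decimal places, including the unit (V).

Answer: 3.57 V

Derivation:
Initial: C1(5μF, Q=1μC, V=0.20V), C2(4μF, Q=8μC, V=2.00V), C3(4μF, Q=20μC, V=5.00V), C4(3μF, Q=17μC, V=5.67V)
Op 1: CLOSE 4-2: Q_total=25.00, C_total=7.00, V=3.57; Q4=10.71, Q2=14.29; dissipated=11.524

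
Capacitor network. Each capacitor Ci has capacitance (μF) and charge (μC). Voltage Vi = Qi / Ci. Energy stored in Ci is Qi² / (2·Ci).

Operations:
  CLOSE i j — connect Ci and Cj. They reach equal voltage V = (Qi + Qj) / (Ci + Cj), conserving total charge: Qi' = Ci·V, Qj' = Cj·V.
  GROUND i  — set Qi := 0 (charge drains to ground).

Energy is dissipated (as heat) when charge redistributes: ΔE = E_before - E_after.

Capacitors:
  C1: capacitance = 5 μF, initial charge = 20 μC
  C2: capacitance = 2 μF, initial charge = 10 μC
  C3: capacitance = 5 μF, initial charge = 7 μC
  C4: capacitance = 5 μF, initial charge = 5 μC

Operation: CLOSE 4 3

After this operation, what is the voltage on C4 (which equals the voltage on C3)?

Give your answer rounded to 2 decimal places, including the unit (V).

Answer: 1.20 V

Derivation:
Initial: C1(5μF, Q=20μC, V=4.00V), C2(2μF, Q=10μC, V=5.00V), C3(5μF, Q=7μC, V=1.40V), C4(5μF, Q=5μC, V=1.00V)
Op 1: CLOSE 4-3: Q_total=12.00, C_total=10.00, V=1.20; Q4=6.00, Q3=6.00; dissipated=0.200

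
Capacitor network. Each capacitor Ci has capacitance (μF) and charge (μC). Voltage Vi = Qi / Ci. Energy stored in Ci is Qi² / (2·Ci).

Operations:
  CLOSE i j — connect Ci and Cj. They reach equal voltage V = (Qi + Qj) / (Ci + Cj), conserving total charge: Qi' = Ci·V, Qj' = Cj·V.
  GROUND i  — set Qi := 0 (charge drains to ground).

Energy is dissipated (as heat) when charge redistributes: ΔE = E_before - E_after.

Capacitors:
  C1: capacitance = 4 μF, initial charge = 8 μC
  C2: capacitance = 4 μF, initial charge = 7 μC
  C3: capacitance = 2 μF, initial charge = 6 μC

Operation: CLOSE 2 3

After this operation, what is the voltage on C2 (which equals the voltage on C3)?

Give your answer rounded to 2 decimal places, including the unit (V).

Answer: 2.17 V

Derivation:
Initial: C1(4μF, Q=8μC, V=2.00V), C2(4μF, Q=7μC, V=1.75V), C3(2μF, Q=6μC, V=3.00V)
Op 1: CLOSE 2-3: Q_total=13.00, C_total=6.00, V=2.17; Q2=8.67, Q3=4.33; dissipated=1.042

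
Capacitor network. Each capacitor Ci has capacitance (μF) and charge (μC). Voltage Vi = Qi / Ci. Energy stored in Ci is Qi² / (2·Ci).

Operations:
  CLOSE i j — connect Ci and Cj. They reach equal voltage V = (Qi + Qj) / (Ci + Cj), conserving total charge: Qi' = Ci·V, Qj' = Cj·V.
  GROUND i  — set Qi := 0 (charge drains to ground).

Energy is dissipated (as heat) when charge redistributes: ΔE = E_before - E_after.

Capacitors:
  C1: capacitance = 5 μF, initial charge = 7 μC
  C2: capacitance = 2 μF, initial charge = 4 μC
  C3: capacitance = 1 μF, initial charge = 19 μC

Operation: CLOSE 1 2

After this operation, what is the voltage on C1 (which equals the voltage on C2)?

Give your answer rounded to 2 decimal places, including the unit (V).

Answer: 1.57 V

Derivation:
Initial: C1(5μF, Q=7μC, V=1.40V), C2(2μF, Q=4μC, V=2.00V), C3(1μF, Q=19μC, V=19.00V)
Op 1: CLOSE 1-2: Q_total=11.00, C_total=7.00, V=1.57; Q1=7.86, Q2=3.14; dissipated=0.257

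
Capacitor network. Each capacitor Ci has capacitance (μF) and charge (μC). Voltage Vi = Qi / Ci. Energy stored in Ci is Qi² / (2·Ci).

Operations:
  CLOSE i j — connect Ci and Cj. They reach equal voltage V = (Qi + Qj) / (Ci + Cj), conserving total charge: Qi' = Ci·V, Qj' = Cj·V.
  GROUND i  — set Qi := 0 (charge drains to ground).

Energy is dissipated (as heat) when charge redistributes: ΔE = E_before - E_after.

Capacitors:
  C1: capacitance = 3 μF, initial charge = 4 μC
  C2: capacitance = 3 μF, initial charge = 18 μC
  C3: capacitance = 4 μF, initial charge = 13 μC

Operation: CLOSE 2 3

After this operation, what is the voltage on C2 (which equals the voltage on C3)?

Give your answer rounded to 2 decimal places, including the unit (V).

Initial: C1(3μF, Q=4μC, V=1.33V), C2(3μF, Q=18μC, V=6.00V), C3(4μF, Q=13μC, V=3.25V)
Op 1: CLOSE 2-3: Q_total=31.00, C_total=7.00, V=4.43; Q2=13.29, Q3=17.71; dissipated=6.482

Answer: 4.43 V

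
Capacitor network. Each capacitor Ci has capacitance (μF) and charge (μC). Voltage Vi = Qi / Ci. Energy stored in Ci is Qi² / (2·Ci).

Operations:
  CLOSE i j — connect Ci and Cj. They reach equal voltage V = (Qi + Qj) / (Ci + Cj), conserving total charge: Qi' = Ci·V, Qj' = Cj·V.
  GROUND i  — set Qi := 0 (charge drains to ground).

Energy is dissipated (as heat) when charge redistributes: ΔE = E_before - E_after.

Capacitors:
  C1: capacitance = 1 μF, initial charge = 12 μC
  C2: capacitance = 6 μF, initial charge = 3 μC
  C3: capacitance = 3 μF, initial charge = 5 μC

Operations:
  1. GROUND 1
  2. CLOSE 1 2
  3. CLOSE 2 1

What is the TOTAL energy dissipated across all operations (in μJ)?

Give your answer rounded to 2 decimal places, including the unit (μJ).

Answer: 72.11 μJ

Derivation:
Initial: C1(1μF, Q=12μC, V=12.00V), C2(6μF, Q=3μC, V=0.50V), C3(3μF, Q=5μC, V=1.67V)
Op 1: GROUND 1: Q1=0; energy lost=72.000
Op 2: CLOSE 1-2: Q_total=3.00, C_total=7.00, V=0.43; Q1=0.43, Q2=2.57; dissipated=0.107
Op 3: CLOSE 2-1: Q_total=3.00, C_total=7.00, V=0.43; Q2=2.57, Q1=0.43; dissipated=0.000
Total dissipated: 72.107 μJ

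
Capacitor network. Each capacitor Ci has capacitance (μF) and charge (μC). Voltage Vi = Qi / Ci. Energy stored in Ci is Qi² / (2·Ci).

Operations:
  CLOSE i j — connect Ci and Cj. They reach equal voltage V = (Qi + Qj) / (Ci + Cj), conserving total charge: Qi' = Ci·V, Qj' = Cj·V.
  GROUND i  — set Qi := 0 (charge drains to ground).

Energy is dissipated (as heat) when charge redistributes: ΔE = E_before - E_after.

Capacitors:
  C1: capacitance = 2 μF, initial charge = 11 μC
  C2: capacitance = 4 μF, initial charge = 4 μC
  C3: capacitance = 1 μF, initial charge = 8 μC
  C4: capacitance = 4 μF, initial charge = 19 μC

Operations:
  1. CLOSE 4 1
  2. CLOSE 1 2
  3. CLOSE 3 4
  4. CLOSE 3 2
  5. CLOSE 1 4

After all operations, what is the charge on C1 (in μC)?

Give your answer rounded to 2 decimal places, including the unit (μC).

Initial: C1(2μF, Q=11μC, V=5.50V), C2(4μF, Q=4μC, V=1.00V), C3(1μF, Q=8μC, V=8.00V), C4(4μF, Q=19μC, V=4.75V)
Op 1: CLOSE 4-1: Q_total=30.00, C_total=6.00, V=5.00; Q4=20.00, Q1=10.00; dissipated=0.375
Op 2: CLOSE 1-2: Q_total=14.00, C_total=6.00, V=2.33; Q1=4.67, Q2=9.33; dissipated=10.667
Op 3: CLOSE 3-4: Q_total=28.00, C_total=5.00, V=5.60; Q3=5.60, Q4=22.40; dissipated=3.600
Op 4: CLOSE 3-2: Q_total=14.93, C_total=5.00, V=2.99; Q3=2.99, Q2=11.95; dissipated=4.268
Op 5: CLOSE 1-4: Q_total=27.07, C_total=6.00, V=4.51; Q1=9.02, Q4=18.04; dissipated=7.114
Final charges: Q1=9.02, Q2=11.95, Q3=2.99, Q4=18.04

Answer: 9.02 μC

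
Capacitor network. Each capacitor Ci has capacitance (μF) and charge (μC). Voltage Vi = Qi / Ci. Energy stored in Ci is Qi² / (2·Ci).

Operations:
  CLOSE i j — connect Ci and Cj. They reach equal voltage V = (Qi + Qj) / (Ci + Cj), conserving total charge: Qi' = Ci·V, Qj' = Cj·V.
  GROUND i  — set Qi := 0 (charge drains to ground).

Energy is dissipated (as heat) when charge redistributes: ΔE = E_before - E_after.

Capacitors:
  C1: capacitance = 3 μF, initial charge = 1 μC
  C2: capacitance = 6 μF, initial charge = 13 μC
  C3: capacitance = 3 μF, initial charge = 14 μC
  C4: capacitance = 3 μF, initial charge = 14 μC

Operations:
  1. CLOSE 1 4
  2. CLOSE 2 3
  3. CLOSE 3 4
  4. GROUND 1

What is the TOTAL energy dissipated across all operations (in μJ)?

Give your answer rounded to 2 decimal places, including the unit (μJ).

Answer: 29.90 μJ

Derivation:
Initial: C1(3μF, Q=1μC, V=0.33V), C2(6μF, Q=13μC, V=2.17V), C3(3μF, Q=14μC, V=4.67V), C4(3μF, Q=14μC, V=4.67V)
Op 1: CLOSE 1-4: Q_total=15.00, C_total=6.00, V=2.50; Q1=7.50, Q4=7.50; dissipated=14.083
Op 2: CLOSE 2-3: Q_total=27.00, C_total=9.00, V=3.00; Q2=18.00, Q3=9.00; dissipated=6.250
Op 3: CLOSE 3-4: Q_total=16.50, C_total=6.00, V=2.75; Q3=8.25, Q4=8.25; dissipated=0.188
Op 4: GROUND 1: Q1=0; energy lost=9.375
Total dissipated: 29.896 μJ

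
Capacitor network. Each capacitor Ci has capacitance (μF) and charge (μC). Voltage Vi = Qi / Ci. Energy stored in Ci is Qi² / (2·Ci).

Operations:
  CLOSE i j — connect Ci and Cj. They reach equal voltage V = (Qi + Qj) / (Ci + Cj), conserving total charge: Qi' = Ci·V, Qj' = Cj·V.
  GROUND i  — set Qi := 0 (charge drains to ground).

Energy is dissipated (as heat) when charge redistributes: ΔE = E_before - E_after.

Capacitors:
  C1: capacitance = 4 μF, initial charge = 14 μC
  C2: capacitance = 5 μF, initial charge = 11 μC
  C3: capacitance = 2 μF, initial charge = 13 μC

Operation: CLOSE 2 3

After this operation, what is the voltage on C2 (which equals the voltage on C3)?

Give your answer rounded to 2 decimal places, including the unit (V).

Initial: C1(4μF, Q=14μC, V=3.50V), C2(5μF, Q=11μC, V=2.20V), C3(2μF, Q=13μC, V=6.50V)
Op 1: CLOSE 2-3: Q_total=24.00, C_total=7.00, V=3.43; Q2=17.14, Q3=6.86; dissipated=13.207

Answer: 3.43 V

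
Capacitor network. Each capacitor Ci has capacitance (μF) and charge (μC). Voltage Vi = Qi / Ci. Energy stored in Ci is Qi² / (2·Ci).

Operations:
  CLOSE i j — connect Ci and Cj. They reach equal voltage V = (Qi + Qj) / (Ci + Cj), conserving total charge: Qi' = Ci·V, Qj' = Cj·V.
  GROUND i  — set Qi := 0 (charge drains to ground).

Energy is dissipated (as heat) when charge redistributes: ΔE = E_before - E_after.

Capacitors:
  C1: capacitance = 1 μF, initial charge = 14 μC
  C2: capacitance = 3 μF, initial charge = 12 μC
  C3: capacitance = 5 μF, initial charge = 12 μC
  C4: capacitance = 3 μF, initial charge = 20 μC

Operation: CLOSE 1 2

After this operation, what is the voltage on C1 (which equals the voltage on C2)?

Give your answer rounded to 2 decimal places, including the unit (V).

Initial: C1(1μF, Q=14μC, V=14.00V), C2(3μF, Q=12μC, V=4.00V), C3(5μF, Q=12μC, V=2.40V), C4(3μF, Q=20μC, V=6.67V)
Op 1: CLOSE 1-2: Q_total=26.00, C_total=4.00, V=6.50; Q1=6.50, Q2=19.50; dissipated=37.500

Answer: 6.50 V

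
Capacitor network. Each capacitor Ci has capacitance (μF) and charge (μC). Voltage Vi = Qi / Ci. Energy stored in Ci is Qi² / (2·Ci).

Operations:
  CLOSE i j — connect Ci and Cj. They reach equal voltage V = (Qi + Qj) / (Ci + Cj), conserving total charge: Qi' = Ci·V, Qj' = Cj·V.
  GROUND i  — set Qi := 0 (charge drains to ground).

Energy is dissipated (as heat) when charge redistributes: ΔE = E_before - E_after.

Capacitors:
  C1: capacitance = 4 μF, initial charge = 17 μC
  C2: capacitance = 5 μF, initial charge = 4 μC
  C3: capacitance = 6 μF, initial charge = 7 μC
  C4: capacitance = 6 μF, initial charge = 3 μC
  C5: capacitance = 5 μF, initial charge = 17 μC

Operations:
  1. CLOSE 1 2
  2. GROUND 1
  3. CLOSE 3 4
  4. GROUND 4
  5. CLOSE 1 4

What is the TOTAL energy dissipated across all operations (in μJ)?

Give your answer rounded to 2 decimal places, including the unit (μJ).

Answer: 26.86 μJ

Derivation:
Initial: C1(4μF, Q=17μC, V=4.25V), C2(5μF, Q=4μC, V=0.80V), C3(6μF, Q=7μC, V=1.17V), C4(6μF, Q=3μC, V=0.50V), C5(5μF, Q=17μC, V=3.40V)
Op 1: CLOSE 1-2: Q_total=21.00, C_total=9.00, V=2.33; Q1=9.33, Q2=11.67; dissipated=13.225
Op 2: GROUND 1: Q1=0; energy lost=10.889
Op 3: CLOSE 3-4: Q_total=10.00, C_total=12.00, V=0.83; Q3=5.00, Q4=5.00; dissipated=0.667
Op 4: GROUND 4: Q4=0; energy lost=2.083
Op 5: CLOSE 1-4: Q_total=0.00, C_total=10.00, V=0.00; Q1=0.00, Q4=0.00; dissipated=0.000
Total dissipated: 26.864 μJ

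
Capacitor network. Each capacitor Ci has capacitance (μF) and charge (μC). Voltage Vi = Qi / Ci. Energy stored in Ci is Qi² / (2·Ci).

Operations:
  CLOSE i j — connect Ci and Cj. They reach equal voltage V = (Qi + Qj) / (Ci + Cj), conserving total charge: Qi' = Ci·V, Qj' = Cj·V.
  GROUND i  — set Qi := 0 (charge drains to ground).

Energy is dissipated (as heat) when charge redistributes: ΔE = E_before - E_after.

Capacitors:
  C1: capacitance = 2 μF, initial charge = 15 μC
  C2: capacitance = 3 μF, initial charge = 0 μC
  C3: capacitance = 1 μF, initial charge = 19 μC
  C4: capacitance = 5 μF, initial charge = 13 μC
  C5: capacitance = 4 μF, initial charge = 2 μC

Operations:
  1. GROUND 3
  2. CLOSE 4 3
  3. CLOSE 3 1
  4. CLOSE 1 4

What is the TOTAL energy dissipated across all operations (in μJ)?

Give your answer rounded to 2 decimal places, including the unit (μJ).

Initial: C1(2μF, Q=15μC, V=7.50V), C2(3μF, Q=0μC, V=0.00V), C3(1μF, Q=19μC, V=19.00V), C4(5μF, Q=13μC, V=2.60V), C5(4μF, Q=2μC, V=0.50V)
Op 1: GROUND 3: Q3=0; energy lost=180.500
Op 2: CLOSE 4-3: Q_total=13.00, C_total=6.00, V=2.17; Q4=10.83, Q3=2.17; dissipated=2.817
Op 3: CLOSE 3-1: Q_total=17.17, C_total=3.00, V=5.72; Q3=5.72, Q1=11.44; dissipated=9.481
Op 4: CLOSE 1-4: Q_total=22.28, C_total=7.00, V=3.18; Q1=6.37, Q4=15.91; dissipated=9.030
Total dissipated: 201.828 μJ

Answer: 201.83 μJ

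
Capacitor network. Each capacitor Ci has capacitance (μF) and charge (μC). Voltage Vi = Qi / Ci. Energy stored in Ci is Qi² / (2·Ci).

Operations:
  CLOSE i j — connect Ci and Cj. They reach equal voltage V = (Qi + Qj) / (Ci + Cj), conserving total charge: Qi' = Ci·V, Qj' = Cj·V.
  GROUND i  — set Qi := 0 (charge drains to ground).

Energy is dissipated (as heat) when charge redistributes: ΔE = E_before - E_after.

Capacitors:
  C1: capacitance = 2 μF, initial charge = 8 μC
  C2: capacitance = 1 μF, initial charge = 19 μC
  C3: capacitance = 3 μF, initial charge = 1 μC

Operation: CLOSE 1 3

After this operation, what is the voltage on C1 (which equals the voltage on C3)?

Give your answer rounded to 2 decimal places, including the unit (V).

Initial: C1(2μF, Q=8μC, V=4.00V), C2(1μF, Q=19μC, V=19.00V), C3(3μF, Q=1μC, V=0.33V)
Op 1: CLOSE 1-3: Q_total=9.00, C_total=5.00, V=1.80; Q1=3.60, Q3=5.40; dissipated=8.067

Answer: 1.80 V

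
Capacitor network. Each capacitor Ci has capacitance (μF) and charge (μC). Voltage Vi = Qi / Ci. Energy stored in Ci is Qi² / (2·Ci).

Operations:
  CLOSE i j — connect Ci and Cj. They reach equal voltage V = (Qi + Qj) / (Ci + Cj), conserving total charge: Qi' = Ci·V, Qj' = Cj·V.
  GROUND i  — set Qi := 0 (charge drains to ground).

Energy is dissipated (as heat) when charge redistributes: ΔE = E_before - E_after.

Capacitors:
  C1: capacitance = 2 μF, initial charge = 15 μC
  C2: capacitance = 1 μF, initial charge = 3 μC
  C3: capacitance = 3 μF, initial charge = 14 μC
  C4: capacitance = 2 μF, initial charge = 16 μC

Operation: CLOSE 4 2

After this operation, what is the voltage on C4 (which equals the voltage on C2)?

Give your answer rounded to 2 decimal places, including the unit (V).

Answer: 6.33 V

Derivation:
Initial: C1(2μF, Q=15μC, V=7.50V), C2(1μF, Q=3μC, V=3.00V), C3(3μF, Q=14μC, V=4.67V), C4(2μF, Q=16μC, V=8.00V)
Op 1: CLOSE 4-2: Q_total=19.00, C_total=3.00, V=6.33; Q4=12.67, Q2=6.33; dissipated=8.333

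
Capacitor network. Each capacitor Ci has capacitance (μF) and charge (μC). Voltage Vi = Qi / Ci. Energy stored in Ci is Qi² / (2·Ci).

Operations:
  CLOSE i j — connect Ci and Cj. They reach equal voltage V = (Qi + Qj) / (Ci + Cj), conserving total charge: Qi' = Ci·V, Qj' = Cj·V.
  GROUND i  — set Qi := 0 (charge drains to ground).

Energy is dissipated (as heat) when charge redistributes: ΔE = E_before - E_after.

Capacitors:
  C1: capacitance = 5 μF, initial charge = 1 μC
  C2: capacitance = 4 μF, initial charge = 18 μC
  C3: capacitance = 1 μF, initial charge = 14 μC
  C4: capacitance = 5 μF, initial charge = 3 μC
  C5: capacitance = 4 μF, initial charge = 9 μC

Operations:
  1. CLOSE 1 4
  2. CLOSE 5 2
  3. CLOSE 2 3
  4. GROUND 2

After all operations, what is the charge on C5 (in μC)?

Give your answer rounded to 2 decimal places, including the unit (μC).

Initial: C1(5μF, Q=1μC, V=0.20V), C2(4μF, Q=18μC, V=4.50V), C3(1μF, Q=14μC, V=14.00V), C4(5μF, Q=3μC, V=0.60V), C5(4μF, Q=9μC, V=2.25V)
Op 1: CLOSE 1-4: Q_total=4.00, C_total=10.00, V=0.40; Q1=2.00, Q4=2.00; dissipated=0.200
Op 2: CLOSE 5-2: Q_total=27.00, C_total=8.00, V=3.38; Q5=13.50, Q2=13.50; dissipated=5.062
Op 3: CLOSE 2-3: Q_total=27.50, C_total=5.00, V=5.50; Q2=22.00, Q3=5.50; dissipated=45.156
Op 4: GROUND 2: Q2=0; energy lost=60.500
Final charges: Q1=2.00, Q2=0.00, Q3=5.50, Q4=2.00, Q5=13.50

Answer: 13.50 μC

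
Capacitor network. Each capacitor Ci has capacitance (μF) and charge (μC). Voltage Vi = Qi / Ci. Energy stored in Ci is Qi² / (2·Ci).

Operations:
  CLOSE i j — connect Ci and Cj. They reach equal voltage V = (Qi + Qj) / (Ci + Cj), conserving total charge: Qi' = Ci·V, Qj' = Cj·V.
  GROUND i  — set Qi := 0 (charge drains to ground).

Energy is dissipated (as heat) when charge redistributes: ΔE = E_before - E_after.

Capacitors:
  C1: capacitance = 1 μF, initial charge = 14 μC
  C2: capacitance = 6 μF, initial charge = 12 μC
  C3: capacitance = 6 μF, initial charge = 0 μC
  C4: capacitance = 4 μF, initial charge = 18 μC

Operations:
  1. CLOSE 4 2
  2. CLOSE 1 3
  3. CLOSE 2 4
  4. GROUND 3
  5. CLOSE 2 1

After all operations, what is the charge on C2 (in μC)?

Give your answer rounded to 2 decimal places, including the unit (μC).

Answer: 17.14 μC

Derivation:
Initial: C1(1μF, Q=14μC, V=14.00V), C2(6μF, Q=12μC, V=2.00V), C3(6μF, Q=0μC, V=0.00V), C4(4μF, Q=18μC, V=4.50V)
Op 1: CLOSE 4-2: Q_total=30.00, C_total=10.00, V=3.00; Q4=12.00, Q2=18.00; dissipated=7.500
Op 2: CLOSE 1-3: Q_total=14.00, C_total=7.00, V=2.00; Q1=2.00, Q3=12.00; dissipated=84.000
Op 3: CLOSE 2-4: Q_total=30.00, C_total=10.00, V=3.00; Q2=18.00, Q4=12.00; dissipated=0.000
Op 4: GROUND 3: Q3=0; energy lost=12.000
Op 5: CLOSE 2-1: Q_total=20.00, C_total=7.00, V=2.86; Q2=17.14, Q1=2.86; dissipated=0.429
Final charges: Q1=2.86, Q2=17.14, Q3=0.00, Q4=12.00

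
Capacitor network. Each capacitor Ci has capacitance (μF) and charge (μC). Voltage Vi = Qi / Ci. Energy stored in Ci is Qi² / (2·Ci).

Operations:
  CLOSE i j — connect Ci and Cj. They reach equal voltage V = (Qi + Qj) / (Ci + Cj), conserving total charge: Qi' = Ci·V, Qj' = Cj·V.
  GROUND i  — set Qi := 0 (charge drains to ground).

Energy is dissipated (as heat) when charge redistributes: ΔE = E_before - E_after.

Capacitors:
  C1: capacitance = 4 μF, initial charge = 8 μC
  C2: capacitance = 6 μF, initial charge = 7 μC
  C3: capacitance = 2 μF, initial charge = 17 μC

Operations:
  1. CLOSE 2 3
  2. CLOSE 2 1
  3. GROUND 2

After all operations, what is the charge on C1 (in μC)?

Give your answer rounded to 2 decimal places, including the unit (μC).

Answer: 10.40 μC

Derivation:
Initial: C1(4μF, Q=8μC, V=2.00V), C2(6μF, Q=7μC, V=1.17V), C3(2μF, Q=17μC, V=8.50V)
Op 1: CLOSE 2-3: Q_total=24.00, C_total=8.00, V=3.00; Q2=18.00, Q3=6.00; dissipated=40.333
Op 2: CLOSE 2-1: Q_total=26.00, C_total=10.00, V=2.60; Q2=15.60, Q1=10.40; dissipated=1.200
Op 3: GROUND 2: Q2=0; energy lost=20.280
Final charges: Q1=10.40, Q2=0.00, Q3=6.00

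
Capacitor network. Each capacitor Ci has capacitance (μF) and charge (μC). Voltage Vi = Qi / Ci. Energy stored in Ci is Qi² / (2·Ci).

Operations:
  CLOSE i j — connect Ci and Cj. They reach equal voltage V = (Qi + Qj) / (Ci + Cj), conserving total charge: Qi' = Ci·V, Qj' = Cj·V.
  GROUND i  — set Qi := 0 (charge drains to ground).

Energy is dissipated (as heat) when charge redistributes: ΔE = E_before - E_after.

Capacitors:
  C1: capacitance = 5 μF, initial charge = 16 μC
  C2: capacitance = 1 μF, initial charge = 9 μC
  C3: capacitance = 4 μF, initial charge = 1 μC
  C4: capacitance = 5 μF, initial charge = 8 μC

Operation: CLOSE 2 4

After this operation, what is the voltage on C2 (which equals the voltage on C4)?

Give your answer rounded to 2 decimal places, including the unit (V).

Answer: 2.83 V

Derivation:
Initial: C1(5μF, Q=16μC, V=3.20V), C2(1μF, Q=9μC, V=9.00V), C3(4μF, Q=1μC, V=0.25V), C4(5μF, Q=8μC, V=1.60V)
Op 1: CLOSE 2-4: Q_total=17.00, C_total=6.00, V=2.83; Q2=2.83, Q4=14.17; dissipated=22.817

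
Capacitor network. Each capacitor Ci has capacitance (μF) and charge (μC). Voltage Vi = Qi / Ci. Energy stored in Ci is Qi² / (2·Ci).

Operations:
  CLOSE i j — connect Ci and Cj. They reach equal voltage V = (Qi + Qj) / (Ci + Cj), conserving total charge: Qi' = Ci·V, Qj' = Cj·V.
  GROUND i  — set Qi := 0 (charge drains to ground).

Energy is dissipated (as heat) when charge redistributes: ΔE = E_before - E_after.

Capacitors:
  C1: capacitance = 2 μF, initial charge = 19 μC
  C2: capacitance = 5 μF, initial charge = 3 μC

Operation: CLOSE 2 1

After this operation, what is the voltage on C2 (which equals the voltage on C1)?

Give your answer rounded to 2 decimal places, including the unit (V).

Answer: 3.14 V

Derivation:
Initial: C1(2μF, Q=19μC, V=9.50V), C2(5μF, Q=3μC, V=0.60V)
Op 1: CLOSE 2-1: Q_total=22.00, C_total=7.00, V=3.14; Q2=15.71, Q1=6.29; dissipated=56.579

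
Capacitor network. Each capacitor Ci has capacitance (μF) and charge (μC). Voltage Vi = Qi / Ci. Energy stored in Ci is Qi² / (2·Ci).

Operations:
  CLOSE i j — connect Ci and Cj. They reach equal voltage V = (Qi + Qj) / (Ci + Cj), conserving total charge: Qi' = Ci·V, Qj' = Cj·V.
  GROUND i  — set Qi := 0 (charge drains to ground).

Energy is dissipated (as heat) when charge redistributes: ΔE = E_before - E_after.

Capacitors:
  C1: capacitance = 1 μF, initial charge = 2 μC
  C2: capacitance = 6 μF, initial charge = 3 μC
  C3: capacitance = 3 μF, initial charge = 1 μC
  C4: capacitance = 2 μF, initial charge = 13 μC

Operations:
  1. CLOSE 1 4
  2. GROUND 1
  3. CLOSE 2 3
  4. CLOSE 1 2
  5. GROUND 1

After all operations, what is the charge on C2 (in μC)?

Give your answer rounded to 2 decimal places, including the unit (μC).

Answer: 2.29 μC

Derivation:
Initial: C1(1μF, Q=2μC, V=2.00V), C2(6μF, Q=3μC, V=0.50V), C3(3μF, Q=1μC, V=0.33V), C4(2μF, Q=13μC, V=6.50V)
Op 1: CLOSE 1-4: Q_total=15.00, C_total=3.00, V=5.00; Q1=5.00, Q4=10.00; dissipated=6.750
Op 2: GROUND 1: Q1=0; energy lost=12.500
Op 3: CLOSE 2-3: Q_total=4.00, C_total=9.00, V=0.44; Q2=2.67, Q3=1.33; dissipated=0.028
Op 4: CLOSE 1-2: Q_total=2.67, C_total=7.00, V=0.38; Q1=0.38, Q2=2.29; dissipated=0.085
Op 5: GROUND 1: Q1=0; energy lost=0.073
Final charges: Q1=0.00, Q2=2.29, Q3=1.33, Q4=10.00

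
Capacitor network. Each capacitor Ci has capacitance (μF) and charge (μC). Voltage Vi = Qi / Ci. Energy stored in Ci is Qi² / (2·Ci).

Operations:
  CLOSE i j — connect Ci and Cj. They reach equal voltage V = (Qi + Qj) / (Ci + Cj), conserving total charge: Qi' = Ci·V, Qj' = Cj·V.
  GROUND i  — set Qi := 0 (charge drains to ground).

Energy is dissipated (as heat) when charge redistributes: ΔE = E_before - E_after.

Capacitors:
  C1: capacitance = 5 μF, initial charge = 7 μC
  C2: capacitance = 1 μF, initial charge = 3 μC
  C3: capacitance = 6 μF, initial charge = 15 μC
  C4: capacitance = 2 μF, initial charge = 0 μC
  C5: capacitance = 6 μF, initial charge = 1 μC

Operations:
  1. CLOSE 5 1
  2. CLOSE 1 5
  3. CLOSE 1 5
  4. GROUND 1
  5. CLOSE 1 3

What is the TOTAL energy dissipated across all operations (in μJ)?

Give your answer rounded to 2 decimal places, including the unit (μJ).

Initial: C1(5μF, Q=7μC, V=1.40V), C2(1μF, Q=3μC, V=3.00V), C3(6μF, Q=15μC, V=2.50V), C4(2μF, Q=0μC, V=0.00V), C5(6μF, Q=1μC, V=0.17V)
Op 1: CLOSE 5-1: Q_total=8.00, C_total=11.00, V=0.73; Q5=4.36, Q1=3.64; dissipated=2.074
Op 2: CLOSE 1-5: Q_total=8.00, C_total=11.00, V=0.73; Q1=3.64, Q5=4.36; dissipated=0.000
Op 3: CLOSE 1-5: Q_total=8.00, C_total=11.00, V=0.73; Q1=3.64, Q5=4.36; dissipated=0.000
Op 4: GROUND 1: Q1=0; energy lost=1.322
Op 5: CLOSE 1-3: Q_total=15.00, C_total=11.00, V=1.36; Q1=6.82, Q3=8.18; dissipated=8.523
Total dissipated: 11.919 μJ

Answer: 11.92 μJ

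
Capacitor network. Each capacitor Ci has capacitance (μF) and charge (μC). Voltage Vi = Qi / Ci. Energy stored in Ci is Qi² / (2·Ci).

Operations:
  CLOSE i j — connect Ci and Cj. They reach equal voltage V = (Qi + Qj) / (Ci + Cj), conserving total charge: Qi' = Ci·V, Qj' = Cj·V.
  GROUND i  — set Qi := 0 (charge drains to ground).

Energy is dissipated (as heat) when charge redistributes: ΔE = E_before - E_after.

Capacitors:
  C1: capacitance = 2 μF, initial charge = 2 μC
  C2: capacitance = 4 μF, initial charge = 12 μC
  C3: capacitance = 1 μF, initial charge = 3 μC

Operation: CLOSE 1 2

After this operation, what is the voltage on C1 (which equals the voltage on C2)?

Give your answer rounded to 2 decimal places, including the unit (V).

Initial: C1(2μF, Q=2μC, V=1.00V), C2(4μF, Q=12μC, V=3.00V), C3(1μF, Q=3μC, V=3.00V)
Op 1: CLOSE 1-2: Q_total=14.00, C_total=6.00, V=2.33; Q1=4.67, Q2=9.33; dissipated=2.667

Answer: 2.33 V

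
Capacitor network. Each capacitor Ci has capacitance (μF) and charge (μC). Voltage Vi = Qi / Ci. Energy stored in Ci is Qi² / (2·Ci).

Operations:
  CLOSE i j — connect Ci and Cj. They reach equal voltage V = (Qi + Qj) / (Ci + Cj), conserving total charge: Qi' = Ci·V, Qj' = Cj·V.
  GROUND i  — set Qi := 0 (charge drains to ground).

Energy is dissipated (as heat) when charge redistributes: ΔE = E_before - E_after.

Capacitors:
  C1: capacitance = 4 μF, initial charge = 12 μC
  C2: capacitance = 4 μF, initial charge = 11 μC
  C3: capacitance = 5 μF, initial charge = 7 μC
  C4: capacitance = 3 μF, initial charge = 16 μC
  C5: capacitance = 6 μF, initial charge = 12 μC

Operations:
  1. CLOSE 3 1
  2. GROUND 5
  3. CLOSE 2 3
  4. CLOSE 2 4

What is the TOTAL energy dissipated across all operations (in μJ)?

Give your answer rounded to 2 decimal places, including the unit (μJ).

Answer: 22.70 μJ

Derivation:
Initial: C1(4μF, Q=12μC, V=3.00V), C2(4μF, Q=11μC, V=2.75V), C3(5μF, Q=7μC, V=1.40V), C4(3μF, Q=16μC, V=5.33V), C5(6μF, Q=12μC, V=2.00V)
Op 1: CLOSE 3-1: Q_total=19.00, C_total=9.00, V=2.11; Q3=10.56, Q1=8.44; dissipated=2.844
Op 2: GROUND 5: Q5=0; energy lost=12.000
Op 3: CLOSE 2-3: Q_total=21.56, C_total=9.00, V=2.40; Q2=9.58, Q3=11.98; dissipated=0.454
Op 4: CLOSE 2-4: Q_total=25.58, C_total=7.00, V=3.65; Q2=14.62, Q4=10.96; dissipated=7.400
Total dissipated: 22.698 μJ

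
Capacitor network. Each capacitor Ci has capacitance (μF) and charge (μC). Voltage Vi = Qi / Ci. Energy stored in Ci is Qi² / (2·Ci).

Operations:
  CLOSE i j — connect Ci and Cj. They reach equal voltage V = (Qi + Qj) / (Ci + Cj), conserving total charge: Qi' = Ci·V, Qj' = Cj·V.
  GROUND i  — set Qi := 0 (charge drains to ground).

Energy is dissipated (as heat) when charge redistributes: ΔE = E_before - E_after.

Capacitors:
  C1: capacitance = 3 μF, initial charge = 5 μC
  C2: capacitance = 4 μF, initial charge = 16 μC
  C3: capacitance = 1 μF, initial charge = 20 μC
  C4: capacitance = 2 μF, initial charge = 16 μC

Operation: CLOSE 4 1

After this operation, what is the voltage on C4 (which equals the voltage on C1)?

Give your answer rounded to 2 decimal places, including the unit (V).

Answer: 4.20 V

Derivation:
Initial: C1(3μF, Q=5μC, V=1.67V), C2(4μF, Q=16μC, V=4.00V), C3(1μF, Q=20μC, V=20.00V), C4(2μF, Q=16μC, V=8.00V)
Op 1: CLOSE 4-1: Q_total=21.00, C_total=5.00, V=4.20; Q4=8.40, Q1=12.60; dissipated=24.067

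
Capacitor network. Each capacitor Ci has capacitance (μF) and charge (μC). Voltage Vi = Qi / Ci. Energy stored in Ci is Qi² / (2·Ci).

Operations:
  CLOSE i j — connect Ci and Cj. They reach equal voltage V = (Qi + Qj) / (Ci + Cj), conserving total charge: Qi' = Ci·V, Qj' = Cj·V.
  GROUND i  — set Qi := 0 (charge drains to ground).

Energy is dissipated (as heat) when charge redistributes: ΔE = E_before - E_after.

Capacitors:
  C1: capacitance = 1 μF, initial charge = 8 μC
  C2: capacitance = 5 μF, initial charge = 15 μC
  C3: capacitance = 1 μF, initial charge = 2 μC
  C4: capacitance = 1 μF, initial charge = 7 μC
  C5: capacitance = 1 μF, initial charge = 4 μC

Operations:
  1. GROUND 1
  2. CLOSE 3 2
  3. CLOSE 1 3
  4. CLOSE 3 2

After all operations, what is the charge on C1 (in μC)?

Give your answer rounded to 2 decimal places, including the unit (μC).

Initial: C1(1μF, Q=8μC, V=8.00V), C2(5μF, Q=15μC, V=3.00V), C3(1μF, Q=2μC, V=2.00V), C4(1μF, Q=7μC, V=7.00V), C5(1μF, Q=4μC, V=4.00V)
Op 1: GROUND 1: Q1=0; energy lost=32.000
Op 2: CLOSE 3-2: Q_total=17.00, C_total=6.00, V=2.83; Q3=2.83, Q2=14.17; dissipated=0.417
Op 3: CLOSE 1-3: Q_total=2.83, C_total=2.00, V=1.42; Q1=1.42, Q3=1.42; dissipated=2.007
Op 4: CLOSE 3-2: Q_total=15.58, C_total=6.00, V=2.60; Q3=2.60, Q2=12.99; dissipated=0.836
Final charges: Q1=1.42, Q2=12.99, Q3=2.60, Q4=7.00, Q5=4.00

Answer: 1.42 μC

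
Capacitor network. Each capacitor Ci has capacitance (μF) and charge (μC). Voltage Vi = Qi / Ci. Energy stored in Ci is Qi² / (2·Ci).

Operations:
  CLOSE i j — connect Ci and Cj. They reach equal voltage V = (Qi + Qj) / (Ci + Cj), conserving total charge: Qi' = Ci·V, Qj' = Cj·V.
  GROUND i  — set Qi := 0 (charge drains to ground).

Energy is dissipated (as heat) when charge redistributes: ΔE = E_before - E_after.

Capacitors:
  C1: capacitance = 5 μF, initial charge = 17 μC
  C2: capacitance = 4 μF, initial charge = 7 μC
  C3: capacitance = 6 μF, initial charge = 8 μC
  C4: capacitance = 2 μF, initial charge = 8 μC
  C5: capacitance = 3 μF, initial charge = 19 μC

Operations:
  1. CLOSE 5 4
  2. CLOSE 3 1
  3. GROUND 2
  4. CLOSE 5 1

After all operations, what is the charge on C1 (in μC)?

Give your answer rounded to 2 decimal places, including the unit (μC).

Answer: 17.23 μC

Derivation:
Initial: C1(5μF, Q=17μC, V=3.40V), C2(4μF, Q=7μC, V=1.75V), C3(6μF, Q=8μC, V=1.33V), C4(2μF, Q=8μC, V=4.00V), C5(3μF, Q=19μC, V=6.33V)
Op 1: CLOSE 5-4: Q_total=27.00, C_total=5.00, V=5.40; Q5=16.20, Q4=10.80; dissipated=3.267
Op 2: CLOSE 3-1: Q_total=25.00, C_total=11.00, V=2.27; Q3=13.64, Q1=11.36; dissipated=5.824
Op 3: GROUND 2: Q2=0; energy lost=6.125
Op 4: CLOSE 5-1: Q_total=27.56, C_total=8.00, V=3.45; Q5=10.34, Q1=17.23; dissipated=9.169
Final charges: Q1=17.23, Q2=0.00, Q3=13.64, Q4=10.80, Q5=10.34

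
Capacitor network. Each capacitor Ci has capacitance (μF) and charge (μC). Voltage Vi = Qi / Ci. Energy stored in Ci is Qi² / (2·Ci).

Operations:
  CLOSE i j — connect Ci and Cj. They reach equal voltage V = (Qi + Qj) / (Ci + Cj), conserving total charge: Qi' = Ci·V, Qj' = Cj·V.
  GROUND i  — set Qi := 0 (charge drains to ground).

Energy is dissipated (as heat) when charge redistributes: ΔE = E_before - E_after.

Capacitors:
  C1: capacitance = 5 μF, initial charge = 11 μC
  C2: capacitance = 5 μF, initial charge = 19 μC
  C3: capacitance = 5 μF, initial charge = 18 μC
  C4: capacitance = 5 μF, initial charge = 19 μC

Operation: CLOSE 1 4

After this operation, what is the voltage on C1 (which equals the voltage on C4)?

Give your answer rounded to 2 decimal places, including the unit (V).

Answer: 3.00 V

Derivation:
Initial: C1(5μF, Q=11μC, V=2.20V), C2(5μF, Q=19μC, V=3.80V), C3(5μF, Q=18μC, V=3.60V), C4(5μF, Q=19μC, V=3.80V)
Op 1: CLOSE 1-4: Q_total=30.00, C_total=10.00, V=3.00; Q1=15.00, Q4=15.00; dissipated=3.200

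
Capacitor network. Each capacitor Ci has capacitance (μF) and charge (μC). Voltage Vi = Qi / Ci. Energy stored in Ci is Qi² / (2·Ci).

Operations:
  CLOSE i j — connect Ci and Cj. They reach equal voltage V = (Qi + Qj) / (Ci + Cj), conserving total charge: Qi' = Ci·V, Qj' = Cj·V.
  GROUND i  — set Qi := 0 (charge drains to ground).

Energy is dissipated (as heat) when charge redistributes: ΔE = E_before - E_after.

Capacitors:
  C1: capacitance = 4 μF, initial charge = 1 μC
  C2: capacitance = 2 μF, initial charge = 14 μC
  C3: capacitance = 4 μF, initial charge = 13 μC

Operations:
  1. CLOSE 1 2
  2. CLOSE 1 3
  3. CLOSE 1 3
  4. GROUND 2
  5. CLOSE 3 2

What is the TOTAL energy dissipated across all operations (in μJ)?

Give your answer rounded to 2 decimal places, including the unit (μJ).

Initial: C1(4μF, Q=1μC, V=0.25V), C2(2μF, Q=14μC, V=7.00V), C3(4μF, Q=13μC, V=3.25V)
Op 1: CLOSE 1-2: Q_total=15.00, C_total=6.00, V=2.50; Q1=10.00, Q2=5.00; dissipated=30.375
Op 2: CLOSE 1-3: Q_total=23.00, C_total=8.00, V=2.88; Q1=11.50, Q3=11.50; dissipated=0.562
Op 3: CLOSE 1-3: Q_total=23.00, C_total=8.00, V=2.88; Q1=11.50, Q3=11.50; dissipated=0.000
Op 4: GROUND 2: Q2=0; energy lost=6.250
Op 5: CLOSE 3-2: Q_total=11.50, C_total=6.00, V=1.92; Q3=7.67, Q2=3.83; dissipated=5.510
Total dissipated: 42.698 μJ

Answer: 42.70 μJ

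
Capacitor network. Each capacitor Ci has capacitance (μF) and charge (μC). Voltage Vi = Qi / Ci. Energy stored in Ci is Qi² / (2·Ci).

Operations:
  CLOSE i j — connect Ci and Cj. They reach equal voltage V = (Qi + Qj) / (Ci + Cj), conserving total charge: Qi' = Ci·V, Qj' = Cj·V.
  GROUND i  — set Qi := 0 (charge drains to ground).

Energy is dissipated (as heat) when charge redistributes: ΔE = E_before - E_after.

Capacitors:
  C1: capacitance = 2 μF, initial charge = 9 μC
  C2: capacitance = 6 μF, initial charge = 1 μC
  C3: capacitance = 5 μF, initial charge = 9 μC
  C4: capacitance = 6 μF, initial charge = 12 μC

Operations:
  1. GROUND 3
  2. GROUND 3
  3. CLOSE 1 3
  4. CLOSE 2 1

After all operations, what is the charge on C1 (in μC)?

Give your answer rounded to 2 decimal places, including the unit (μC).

Initial: C1(2μF, Q=9μC, V=4.50V), C2(6μF, Q=1μC, V=0.17V), C3(5μF, Q=9μC, V=1.80V), C4(6μF, Q=12μC, V=2.00V)
Op 1: GROUND 3: Q3=0; energy lost=8.100
Op 2: GROUND 3: Q3=0; energy lost=0.000
Op 3: CLOSE 1-3: Q_total=9.00, C_total=7.00, V=1.29; Q1=2.57, Q3=6.43; dissipated=14.464
Op 4: CLOSE 2-1: Q_total=3.57, C_total=8.00, V=0.45; Q2=2.68, Q1=0.89; dissipated=0.939
Final charges: Q1=0.89, Q2=2.68, Q3=6.43, Q4=12.00

Answer: 0.89 μC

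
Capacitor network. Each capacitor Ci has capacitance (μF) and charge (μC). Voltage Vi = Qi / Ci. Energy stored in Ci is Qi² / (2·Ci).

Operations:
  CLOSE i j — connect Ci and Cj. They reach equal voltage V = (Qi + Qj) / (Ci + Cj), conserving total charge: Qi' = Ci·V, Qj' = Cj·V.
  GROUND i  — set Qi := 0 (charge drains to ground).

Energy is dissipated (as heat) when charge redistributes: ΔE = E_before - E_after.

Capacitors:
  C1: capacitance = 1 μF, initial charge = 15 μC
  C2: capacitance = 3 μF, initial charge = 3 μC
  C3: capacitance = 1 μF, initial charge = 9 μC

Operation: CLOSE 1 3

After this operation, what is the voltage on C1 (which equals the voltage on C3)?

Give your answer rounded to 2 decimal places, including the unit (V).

Answer: 12.00 V

Derivation:
Initial: C1(1μF, Q=15μC, V=15.00V), C2(3μF, Q=3μC, V=1.00V), C3(1μF, Q=9μC, V=9.00V)
Op 1: CLOSE 1-3: Q_total=24.00, C_total=2.00, V=12.00; Q1=12.00, Q3=12.00; dissipated=9.000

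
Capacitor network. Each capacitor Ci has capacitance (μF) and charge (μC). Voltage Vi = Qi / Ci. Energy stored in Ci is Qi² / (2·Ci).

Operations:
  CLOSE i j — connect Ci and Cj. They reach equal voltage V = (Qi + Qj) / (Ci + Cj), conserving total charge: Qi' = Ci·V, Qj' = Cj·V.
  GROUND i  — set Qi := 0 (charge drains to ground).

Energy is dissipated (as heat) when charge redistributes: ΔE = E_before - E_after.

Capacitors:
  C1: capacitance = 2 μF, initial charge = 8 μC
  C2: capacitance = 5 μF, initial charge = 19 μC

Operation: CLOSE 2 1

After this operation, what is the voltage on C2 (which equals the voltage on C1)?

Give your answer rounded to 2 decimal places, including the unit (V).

Initial: C1(2μF, Q=8μC, V=4.00V), C2(5μF, Q=19μC, V=3.80V)
Op 1: CLOSE 2-1: Q_total=27.00, C_total=7.00, V=3.86; Q2=19.29, Q1=7.71; dissipated=0.029

Answer: 3.86 V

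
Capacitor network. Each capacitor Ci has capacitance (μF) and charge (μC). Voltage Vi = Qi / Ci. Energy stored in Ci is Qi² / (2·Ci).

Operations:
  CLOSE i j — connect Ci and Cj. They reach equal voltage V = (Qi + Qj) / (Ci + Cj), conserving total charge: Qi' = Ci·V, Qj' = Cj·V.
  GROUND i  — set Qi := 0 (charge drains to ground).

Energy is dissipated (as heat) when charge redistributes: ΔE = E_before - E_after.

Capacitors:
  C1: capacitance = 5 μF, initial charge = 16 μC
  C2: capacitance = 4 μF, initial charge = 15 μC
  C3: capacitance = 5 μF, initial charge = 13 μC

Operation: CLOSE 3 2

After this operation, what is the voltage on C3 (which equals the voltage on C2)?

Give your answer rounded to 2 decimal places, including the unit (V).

Answer: 3.11 V

Derivation:
Initial: C1(5μF, Q=16μC, V=3.20V), C2(4μF, Q=15μC, V=3.75V), C3(5μF, Q=13μC, V=2.60V)
Op 1: CLOSE 3-2: Q_total=28.00, C_total=9.00, V=3.11; Q3=15.56, Q2=12.44; dissipated=1.469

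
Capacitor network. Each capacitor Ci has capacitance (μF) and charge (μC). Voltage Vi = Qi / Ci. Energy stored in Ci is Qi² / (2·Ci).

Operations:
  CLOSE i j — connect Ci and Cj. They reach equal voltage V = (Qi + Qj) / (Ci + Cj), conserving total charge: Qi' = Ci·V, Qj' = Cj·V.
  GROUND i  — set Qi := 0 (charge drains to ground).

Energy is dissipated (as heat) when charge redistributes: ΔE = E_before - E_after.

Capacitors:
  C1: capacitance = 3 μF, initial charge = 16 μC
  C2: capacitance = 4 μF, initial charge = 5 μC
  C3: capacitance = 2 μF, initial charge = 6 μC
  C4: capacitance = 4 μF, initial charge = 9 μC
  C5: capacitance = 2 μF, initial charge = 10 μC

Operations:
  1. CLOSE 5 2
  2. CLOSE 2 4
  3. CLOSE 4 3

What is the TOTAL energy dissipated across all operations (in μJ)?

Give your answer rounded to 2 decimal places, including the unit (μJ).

Initial: C1(3μF, Q=16μC, V=5.33V), C2(4μF, Q=5μC, V=1.25V), C3(2μF, Q=6μC, V=3.00V), C4(4μF, Q=9μC, V=2.25V), C5(2μF, Q=10μC, V=5.00V)
Op 1: CLOSE 5-2: Q_total=15.00, C_total=6.00, V=2.50; Q5=5.00, Q2=10.00; dissipated=9.375
Op 2: CLOSE 2-4: Q_total=19.00, C_total=8.00, V=2.38; Q2=9.50, Q4=9.50; dissipated=0.062
Op 3: CLOSE 4-3: Q_total=15.50, C_total=6.00, V=2.58; Q4=10.33, Q3=5.17; dissipated=0.260
Total dissipated: 9.698 μJ

Answer: 9.70 μJ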